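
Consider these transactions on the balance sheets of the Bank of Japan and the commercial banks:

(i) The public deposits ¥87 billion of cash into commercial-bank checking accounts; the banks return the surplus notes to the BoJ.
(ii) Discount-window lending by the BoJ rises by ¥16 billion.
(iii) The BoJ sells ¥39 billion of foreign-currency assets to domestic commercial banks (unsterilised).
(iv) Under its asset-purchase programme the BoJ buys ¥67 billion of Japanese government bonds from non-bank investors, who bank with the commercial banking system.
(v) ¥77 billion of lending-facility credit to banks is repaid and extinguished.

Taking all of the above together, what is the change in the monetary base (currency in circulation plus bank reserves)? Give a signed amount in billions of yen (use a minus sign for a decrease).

-¥33 billion

Currency deposit ¥87 billion: just a shift between currency and reserves — both are base money → 0.
Discount-window loan ¥16 billion: BoJ balance sheet expands → +¥16B.
FX sale ¥39 billion: BoJ balance sheet contracts → −¥39B.
Asset purchase (from non-banks) ¥67 billion: BoJ balance sheet expands → +¥67B.
Discount-window repayment ¥77 billion: BoJ balance sheet contracts → −¥77B.
Net: 0 + 16 − 39 + 67 − 77 = -¥33 billion.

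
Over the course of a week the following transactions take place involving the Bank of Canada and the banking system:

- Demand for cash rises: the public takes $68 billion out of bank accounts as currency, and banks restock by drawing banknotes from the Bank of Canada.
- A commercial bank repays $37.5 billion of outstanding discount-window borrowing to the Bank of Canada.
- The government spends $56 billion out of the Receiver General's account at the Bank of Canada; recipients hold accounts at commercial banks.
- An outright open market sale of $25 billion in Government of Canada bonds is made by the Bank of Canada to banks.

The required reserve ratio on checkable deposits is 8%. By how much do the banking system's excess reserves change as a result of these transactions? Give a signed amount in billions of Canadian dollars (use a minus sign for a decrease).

Currency withdrawal $68 billion: reserves −$68B, deposits −$68B.
Discount-window repayment $37.5 billion: reserves −$37.5B, deposits 0.
Government spending $56 billion: reserves +$56B, deposits +$56B.
OMO sale (to banks) $25 billion: reserves −$25B, deposits 0.
Totals: Δreserves = −$74.5B, Δdeposits = −$12B.
Δrequired reserves = 8% × −$12B = −$0.96B.
Δexcess reserves = Δreserves − Δrequired = −$74.5B − (−$0.96B) = -$73.54 billion.

-$73.54 billion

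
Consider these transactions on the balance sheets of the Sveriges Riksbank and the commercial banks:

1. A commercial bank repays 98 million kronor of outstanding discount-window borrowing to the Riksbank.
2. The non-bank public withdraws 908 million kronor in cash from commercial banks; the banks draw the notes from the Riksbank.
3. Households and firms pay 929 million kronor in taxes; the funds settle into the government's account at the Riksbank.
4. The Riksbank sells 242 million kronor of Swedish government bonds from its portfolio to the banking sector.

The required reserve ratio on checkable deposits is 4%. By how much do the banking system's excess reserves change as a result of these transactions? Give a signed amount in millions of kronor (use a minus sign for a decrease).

Discount-window repayment 98 million kronor: reserves −98M, deposits 0.
Currency withdrawal 908 million kronor: reserves −908M, deposits −908M.
Government account inflow 929 million kronor: reserves −929M, deposits −929M.
OMO sale (to banks) 242 million kronor: reserves −242M, deposits 0.
Totals: Δreserves = −2177M, Δdeposits = −1837M.
Δrequired reserves = 4% × −1837M = −73.48M.
Δexcess reserves = Δreserves − Δrequired = −2177M − (−73.48M) = -2103.52 million.

-2103.52 million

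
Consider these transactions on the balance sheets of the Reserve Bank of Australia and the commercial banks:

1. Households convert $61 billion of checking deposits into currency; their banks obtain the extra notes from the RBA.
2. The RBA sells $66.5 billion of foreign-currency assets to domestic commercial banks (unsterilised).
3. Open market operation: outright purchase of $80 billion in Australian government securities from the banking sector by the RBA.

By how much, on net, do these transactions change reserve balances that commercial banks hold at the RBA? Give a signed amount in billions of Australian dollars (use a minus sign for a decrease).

-$47.5 billion

RBA balance sheet:
  Assets:      Securities +$80B, Foreign assets −$66.5B
  Liabilities: Bank reserves −$47.5B, Currency in circulation +$61B
Commercial banking system:
  Assets:      Reserves at CB −$47.5B, Securities −$80B, Foreign assets +$66.5B
  Liabilities: Checkable deposits −$61B
So the change in reserve balances that commercial banks hold at the RBA is -$47.5 billion.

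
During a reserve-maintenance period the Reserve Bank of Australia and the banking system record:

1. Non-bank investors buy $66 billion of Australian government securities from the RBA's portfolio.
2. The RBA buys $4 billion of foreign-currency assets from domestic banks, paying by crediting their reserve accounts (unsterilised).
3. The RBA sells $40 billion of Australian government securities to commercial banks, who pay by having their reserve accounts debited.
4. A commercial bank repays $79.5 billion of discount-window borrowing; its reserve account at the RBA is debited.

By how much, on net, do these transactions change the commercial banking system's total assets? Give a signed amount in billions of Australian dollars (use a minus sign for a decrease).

-$145.5 billion

Asset sale (to non-banks) $66 billion: bank balance sheets shrink → −$66B.
FX purchase $4 billion: just an asset swap on bank balance sheets → 0.
OMO sale (to banks) $40 billion: just an asset swap on bank balance sheets → 0.
Discount-window repayment $79.5 billion: bank balance sheets shrink → −$79.5B.
Net: −66 + 0 + 0 − 79.5 = -$145.5 billion.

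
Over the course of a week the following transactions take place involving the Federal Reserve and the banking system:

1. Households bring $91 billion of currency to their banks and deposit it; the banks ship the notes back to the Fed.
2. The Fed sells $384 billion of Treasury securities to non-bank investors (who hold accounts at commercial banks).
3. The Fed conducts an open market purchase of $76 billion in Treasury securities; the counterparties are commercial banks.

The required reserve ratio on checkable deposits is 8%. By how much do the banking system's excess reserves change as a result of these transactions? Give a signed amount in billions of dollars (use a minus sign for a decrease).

Currency deposit $91 billion: reserves +$91B, deposits +$91B.
Asset sale (to non-banks) $384 billion: reserves −$384B, deposits −$384B.
OMO purchase (from banks) $76 billion: reserves +$76B, deposits 0.
Totals: Δreserves = −$217B, Δdeposits = −$293B.
Δrequired reserves = 8% × −$293B = −$23.44B.
Δexcess reserves = Δreserves − Δrequired = −$217B − (−$23.44B) = -$193.56 billion.

-$193.56 billion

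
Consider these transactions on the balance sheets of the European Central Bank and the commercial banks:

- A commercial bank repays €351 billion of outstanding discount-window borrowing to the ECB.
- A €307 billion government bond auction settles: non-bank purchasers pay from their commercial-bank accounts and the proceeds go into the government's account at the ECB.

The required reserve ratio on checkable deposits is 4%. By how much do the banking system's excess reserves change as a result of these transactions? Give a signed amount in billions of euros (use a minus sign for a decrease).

Discount-window repayment €351 billion: reserves −€351B, deposits 0.
Government account inflow €307 billion: reserves −€307B, deposits −€307B.
Totals: Δreserves = −€658B, Δdeposits = −€307B.
Δrequired reserves = 4% × −€307B = −€12.28B.
Δexcess reserves = Δreserves − Δrequired = −€658B − (−€12.28B) = -€645.72 billion.

-€645.72 billion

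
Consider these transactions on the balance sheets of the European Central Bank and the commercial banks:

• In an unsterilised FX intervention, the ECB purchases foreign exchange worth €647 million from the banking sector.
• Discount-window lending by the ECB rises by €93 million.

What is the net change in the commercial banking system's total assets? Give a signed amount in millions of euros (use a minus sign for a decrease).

FX purchase €647 million: just an asset swap on bank balance sheets → 0.
Discount-window loan €93 million: bank balance sheets expand → +€93M.
Net: 0 + 93 = +€93 million.

+€93 million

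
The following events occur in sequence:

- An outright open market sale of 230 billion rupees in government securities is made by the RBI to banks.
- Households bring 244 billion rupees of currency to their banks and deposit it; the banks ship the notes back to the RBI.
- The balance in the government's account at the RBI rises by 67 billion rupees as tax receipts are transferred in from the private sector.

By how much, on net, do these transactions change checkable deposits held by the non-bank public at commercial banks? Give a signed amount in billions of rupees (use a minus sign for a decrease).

+177 billion

OMO sale (to banks) 230 billion rupees: the counterparty is a bank, so public deposits are unchanged → 0.
Currency deposit 244 billion rupees: non-bank counterparties' bank balances rise → +244B.
Government account inflow 67 billion rupees: non-bank counterparties' bank balances fall → −67B.
Net: 0 + 244 − 67 = +177 billion.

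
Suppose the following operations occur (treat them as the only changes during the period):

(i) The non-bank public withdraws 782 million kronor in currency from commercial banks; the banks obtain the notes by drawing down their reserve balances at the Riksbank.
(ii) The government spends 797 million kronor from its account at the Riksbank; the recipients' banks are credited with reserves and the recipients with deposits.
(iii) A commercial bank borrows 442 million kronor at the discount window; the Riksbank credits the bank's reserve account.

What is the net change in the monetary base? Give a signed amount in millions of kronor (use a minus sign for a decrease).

Riksbank balance sheet:
  Assets:      Loans to banks +442M
  Liabilities: Bank reserves +457M, Currency in circulation +782M, Government deposits −797M
Commercial banking system:
  Assets:      Reserves at CB +457M
  Liabilities: Checkable deposits +15M, Borrowings from CB +442M
Monetary base = currency + reserves: +782M + (+457M) = +1239 million.

+1239 million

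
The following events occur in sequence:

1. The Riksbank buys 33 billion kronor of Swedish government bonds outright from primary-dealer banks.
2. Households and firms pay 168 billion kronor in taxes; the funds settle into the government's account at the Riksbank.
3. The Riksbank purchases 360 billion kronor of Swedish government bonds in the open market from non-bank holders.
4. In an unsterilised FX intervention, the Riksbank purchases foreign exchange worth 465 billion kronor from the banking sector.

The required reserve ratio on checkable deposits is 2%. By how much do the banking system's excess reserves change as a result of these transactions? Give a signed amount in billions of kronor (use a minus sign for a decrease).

+686.16 billion

OMO purchase (from banks) 33 billion kronor: reserves +33B, deposits 0.
Government account inflow 168 billion kronor: reserves −168B, deposits −168B.
Asset purchase (from non-banks) 360 billion kronor: reserves +360B, deposits +360B.
FX purchase 465 billion kronor: reserves +465B, deposits 0.
Totals: Δreserves = +690B, Δdeposits = +192B.
Δrequired reserves = 2% × +192B = +3.84B.
Δexcess reserves = Δreserves − Δrequired = +690B − (+3.84B) = +686.16 billion.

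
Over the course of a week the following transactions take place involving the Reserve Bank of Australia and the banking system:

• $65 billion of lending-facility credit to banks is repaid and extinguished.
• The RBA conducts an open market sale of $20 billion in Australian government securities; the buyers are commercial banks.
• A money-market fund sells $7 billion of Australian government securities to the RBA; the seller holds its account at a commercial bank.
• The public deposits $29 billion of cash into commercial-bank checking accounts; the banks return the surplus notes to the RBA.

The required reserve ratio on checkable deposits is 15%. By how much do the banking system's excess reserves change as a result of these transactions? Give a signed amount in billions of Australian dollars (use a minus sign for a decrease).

-$54.4 billion

Discount-window repayment $65 billion: reserves −$65B, deposits 0.
OMO sale (to banks) $20 billion: reserves −$20B, deposits 0.
Asset purchase (from non-banks) $7 billion: reserves +$7B, deposits +$7B.
Currency deposit $29 billion: reserves +$29B, deposits +$29B.
Totals: Δreserves = −$49B, Δdeposits = +$36B.
Δrequired reserves = 15% × +$36B = +$5.4B.
Δexcess reserves = Δreserves − Δrequired = −$49B − (+$5.4B) = -$54.4 billion.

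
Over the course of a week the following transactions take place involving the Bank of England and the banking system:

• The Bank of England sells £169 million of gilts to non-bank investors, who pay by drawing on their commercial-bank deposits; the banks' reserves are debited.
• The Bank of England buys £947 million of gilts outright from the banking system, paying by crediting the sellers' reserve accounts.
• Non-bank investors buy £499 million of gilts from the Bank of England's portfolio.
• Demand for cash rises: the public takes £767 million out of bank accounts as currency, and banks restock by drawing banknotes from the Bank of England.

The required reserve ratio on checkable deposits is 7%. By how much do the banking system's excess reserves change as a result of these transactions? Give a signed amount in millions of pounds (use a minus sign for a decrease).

-£387.55 million

Asset sale (to non-banks) £169 million: reserves −£169M, deposits −£169M.
OMO purchase (from banks) £947 million: reserves +£947M, deposits 0.
Asset sale (to non-banks) £499 million: reserves −£499M, deposits −£499M.
Currency withdrawal £767 million: reserves −£767M, deposits −£767M.
Totals: Δreserves = −£488M, Δdeposits = −£1435M.
Δrequired reserves = 7% × −£1435M = −£100.45M.
Δexcess reserves = Δreserves − Δrequired = −£488M − (−£100.45M) = -£387.55 million.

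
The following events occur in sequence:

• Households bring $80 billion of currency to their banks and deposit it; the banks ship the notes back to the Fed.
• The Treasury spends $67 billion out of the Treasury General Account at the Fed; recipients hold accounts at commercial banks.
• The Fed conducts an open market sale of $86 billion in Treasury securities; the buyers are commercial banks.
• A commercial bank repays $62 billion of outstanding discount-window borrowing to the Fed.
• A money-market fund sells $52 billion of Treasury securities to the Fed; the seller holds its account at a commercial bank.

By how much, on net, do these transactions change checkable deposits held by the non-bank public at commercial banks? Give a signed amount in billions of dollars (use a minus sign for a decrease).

Currency deposit $80 billion: non-bank counterparties' bank balances rise → +$80B.
Government spending $67 billion: non-bank counterparties' bank balances rise → +$67B.
OMO sale (to banks) $86 billion: the counterparty is a bank, so public deposits are unchanged → 0.
Discount-window repayment $62 billion: the counterparty is a bank, so public deposits are unchanged → 0.
Asset purchase (from non-banks) $52 billion: non-bank counterparties' bank balances rise → +$52B.
Net: 80 + 67 + 0 + 0 + 52 = +$199 billion.

+$199 billion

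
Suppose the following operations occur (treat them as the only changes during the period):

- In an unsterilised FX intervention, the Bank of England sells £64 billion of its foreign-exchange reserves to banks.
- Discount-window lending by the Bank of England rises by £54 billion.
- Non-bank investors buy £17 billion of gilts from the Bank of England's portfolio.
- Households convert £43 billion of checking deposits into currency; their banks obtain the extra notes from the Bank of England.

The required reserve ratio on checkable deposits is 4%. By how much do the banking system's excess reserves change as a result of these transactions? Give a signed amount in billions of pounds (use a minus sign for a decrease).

FX sale £64 billion: reserves −£64B, deposits 0.
Discount-window loan £54 billion: reserves +£54B, deposits 0.
Asset sale (to non-banks) £17 billion: reserves −£17B, deposits −£17B.
Currency withdrawal £43 billion: reserves −£43B, deposits −£43B.
Totals: Δreserves = −£70B, Δdeposits = −£60B.
Δrequired reserves = 4% × −£60B = −£2.4B.
Δexcess reserves = Δreserves − Δrequired = −£70B − (−£2.4B) = -£67.6 billion.

-£67.6 billion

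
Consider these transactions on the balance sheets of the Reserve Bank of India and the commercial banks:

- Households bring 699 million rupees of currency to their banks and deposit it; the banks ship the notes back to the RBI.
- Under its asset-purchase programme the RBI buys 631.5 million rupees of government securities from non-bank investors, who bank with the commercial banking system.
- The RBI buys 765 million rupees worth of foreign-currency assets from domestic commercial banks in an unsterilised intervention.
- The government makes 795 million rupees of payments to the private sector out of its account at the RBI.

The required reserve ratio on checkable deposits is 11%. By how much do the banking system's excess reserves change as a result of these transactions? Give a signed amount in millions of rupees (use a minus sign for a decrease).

Currency deposit 699 million rupees: reserves +699M, deposits +699M.
Asset purchase (from non-banks) 631.5 million rupees: reserves +631.5M, deposits +631.5M.
FX purchase 765 million rupees: reserves +765M, deposits 0.
Government spending 795 million rupees: reserves +795M, deposits +795M.
Totals: Δreserves = +2890.5M, Δdeposits = +2125.5M.
Δrequired reserves = 11% × +2125.5M = +233.805M.
Δexcess reserves = Δreserves − Δrequired = +2890.5M − (+233.805M) = +2656.695 million.

+2656.695 million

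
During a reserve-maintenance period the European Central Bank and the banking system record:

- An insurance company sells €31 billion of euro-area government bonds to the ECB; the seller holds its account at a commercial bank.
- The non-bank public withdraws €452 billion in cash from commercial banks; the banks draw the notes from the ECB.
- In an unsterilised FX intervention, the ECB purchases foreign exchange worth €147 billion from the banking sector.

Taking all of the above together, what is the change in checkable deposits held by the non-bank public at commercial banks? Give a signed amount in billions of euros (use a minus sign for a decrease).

Asset purchase (from non-banks) €31 billion: non-bank counterparties' bank balances rise → +€31B.
Currency withdrawal €452 billion: non-bank counterparties' bank balances fall → −€452B.
FX purchase €147 billion: the counterparty is a bank, so public deposits are unchanged → 0.
Net: 31 − 452 + 0 = -€421 billion.

-€421 billion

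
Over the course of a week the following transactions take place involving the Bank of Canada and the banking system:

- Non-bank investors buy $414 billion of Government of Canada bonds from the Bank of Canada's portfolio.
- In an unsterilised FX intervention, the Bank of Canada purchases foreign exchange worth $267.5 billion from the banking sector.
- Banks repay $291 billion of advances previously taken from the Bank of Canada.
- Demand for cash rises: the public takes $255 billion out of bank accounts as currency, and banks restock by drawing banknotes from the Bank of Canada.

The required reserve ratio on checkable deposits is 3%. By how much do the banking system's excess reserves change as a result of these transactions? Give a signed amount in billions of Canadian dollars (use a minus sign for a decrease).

-$672.43 billion

Asset sale (to non-banks) $414 billion: reserves −$414B, deposits −$414B.
FX purchase $267.5 billion: reserves +$267.5B, deposits 0.
Discount-window repayment $291 billion: reserves −$291B, deposits 0.
Currency withdrawal $255 billion: reserves −$255B, deposits −$255B.
Totals: Δreserves = −$692.5B, Δdeposits = −$669B.
Δrequired reserves = 3% × −$669B = −$20.07B.
Δexcess reserves = Δreserves − Δrequired = −$692.5B − (−$20.07B) = -$672.43 billion.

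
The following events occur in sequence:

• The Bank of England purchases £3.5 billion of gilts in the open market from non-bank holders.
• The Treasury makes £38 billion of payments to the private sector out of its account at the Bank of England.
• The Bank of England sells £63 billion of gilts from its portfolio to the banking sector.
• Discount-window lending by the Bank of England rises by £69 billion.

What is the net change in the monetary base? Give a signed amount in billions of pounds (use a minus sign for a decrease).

Asset purchase (from non-banks) £3.5 billion: Bank of England balance sheet expands → +£3.5B.
Government spending £38 billion: a non-base liability converts back to reserves → +£38B.
OMO sale (to banks) £63 billion: Bank of England balance sheet contracts → −£63B.
Discount-window loan £69 billion: Bank of England balance sheet expands → +£69B.
Net: 3.5 + 38 − 63 + 69 = +£47.5 billion.

+£47.5 billion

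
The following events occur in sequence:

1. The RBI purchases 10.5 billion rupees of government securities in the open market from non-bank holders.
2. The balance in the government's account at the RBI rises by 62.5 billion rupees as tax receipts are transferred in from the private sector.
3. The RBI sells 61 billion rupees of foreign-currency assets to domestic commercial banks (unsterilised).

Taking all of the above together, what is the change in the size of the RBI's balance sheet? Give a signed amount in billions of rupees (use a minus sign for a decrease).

RBI balance sheet:
  Assets:      Securities +10.5B, Foreign assets −61B
  Liabilities: Bank reserves −113B, Government deposits +62.5B
Commercial banking system:
  Assets:      Reserves at CB −113B, Foreign assets +61B
  Liabilities: Checkable deposits −52B
Change in total RBI assets = -50.5 billion.

-50.5 billion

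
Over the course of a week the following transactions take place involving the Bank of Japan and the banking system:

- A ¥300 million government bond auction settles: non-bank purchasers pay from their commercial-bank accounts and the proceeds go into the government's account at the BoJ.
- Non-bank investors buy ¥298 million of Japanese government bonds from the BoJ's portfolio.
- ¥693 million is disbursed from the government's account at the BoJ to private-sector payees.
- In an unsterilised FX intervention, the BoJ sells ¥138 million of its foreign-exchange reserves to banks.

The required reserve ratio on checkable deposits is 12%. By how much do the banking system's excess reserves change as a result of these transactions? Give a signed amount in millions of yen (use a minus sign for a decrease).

Government account inflow ¥300 million: reserves −¥300M, deposits −¥300M.
Asset sale (to non-banks) ¥298 million: reserves −¥298M, deposits −¥298M.
Government spending ¥693 million: reserves +¥693M, deposits +¥693M.
FX sale ¥138 million: reserves −¥138M, deposits 0.
Totals: Δreserves = −¥43M, Δdeposits = +¥95M.
Δrequired reserves = 12% × +¥95M = +¥11.4M.
Δexcess reserves = Δreserves − Δrequired = −¥43M − (+¥11.4M) = -¥54.4 million.

-¥54.4 million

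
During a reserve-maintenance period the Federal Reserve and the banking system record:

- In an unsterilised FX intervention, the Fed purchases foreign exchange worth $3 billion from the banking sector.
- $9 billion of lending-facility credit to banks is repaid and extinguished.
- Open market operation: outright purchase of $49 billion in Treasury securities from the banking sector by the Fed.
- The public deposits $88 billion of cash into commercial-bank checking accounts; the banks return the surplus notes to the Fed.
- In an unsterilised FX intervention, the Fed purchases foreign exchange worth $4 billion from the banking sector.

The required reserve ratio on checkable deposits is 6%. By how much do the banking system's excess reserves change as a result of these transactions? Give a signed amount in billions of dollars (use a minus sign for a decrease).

+$129.72 billion

FX purchase $3 billion: reserves +$3B, deposits 0.
Discount-window repayment $9 billion: reserves −$9B, deposits 0.
OMO purchase (from banks) $49 billion: reserves +$49B, deposits 0.
Currency deposit $88 billion: reserves +$88B, deposits +$88B.
FX purchase $4 billion: reserves +$4B, deposits 0.
Totals: Δreserves = +$135B, Δdeposits = +$88B.
Δrequired reserves = 6% × +$88B = +$5.28B.
Δexcess reserves = Δreserves − Δrequired = +$135B − (+$5.28B) = +$129.72 billion.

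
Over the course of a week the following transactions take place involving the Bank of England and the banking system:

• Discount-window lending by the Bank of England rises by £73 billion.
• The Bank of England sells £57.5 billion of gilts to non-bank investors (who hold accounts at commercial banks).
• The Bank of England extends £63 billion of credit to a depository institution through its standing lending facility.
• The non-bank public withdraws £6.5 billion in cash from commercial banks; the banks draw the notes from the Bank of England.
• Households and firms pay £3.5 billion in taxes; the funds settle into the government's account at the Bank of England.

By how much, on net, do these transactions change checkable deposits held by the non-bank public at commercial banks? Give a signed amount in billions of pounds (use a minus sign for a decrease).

-£67.5 billion

Discount-window loan £73 billion: the counterparty is a bank, so public deposits are unchanged → 0.
Asset sale (to non-banks) £57.5 billion: non-bank counterparties' bank balances fall → −£57.5B.
Discount-window loan £63 billion: the counterparty is a bank, so public deposits are unchanged → 0.
Currency withdrawal £6.5 billion: non-bank counterparties' bank balances fall → −£6.5B.
Government account inflow £3.5 billion: non-bank counterparties' bank balances fall → −£3.5B.
Net: 0 − 57.5 + 0 − 6.5 − 3.5 = -£67.5 billion.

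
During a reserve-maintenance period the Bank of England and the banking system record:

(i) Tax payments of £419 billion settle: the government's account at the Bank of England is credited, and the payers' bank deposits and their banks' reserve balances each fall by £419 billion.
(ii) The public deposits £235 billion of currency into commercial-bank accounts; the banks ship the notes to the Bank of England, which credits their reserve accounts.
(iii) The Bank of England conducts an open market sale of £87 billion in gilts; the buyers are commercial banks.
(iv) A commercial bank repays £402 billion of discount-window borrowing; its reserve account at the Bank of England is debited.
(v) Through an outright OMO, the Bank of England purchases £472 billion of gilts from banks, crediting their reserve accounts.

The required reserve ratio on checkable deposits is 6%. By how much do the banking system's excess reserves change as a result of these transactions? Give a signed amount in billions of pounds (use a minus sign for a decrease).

Government account inflow £419 billion: reserves −£419B, deposits −£419B.
Currency deposit £235 billion: reserves +£235B, deposits +£235B.
OMO sale (to banks) £87 billion: reserves −£87B, deposits 0.
Discount-window repayment £402 billion: reserves −£402B, deposits 0.
OMO purchase (from banks) £472 billion: reserves +£472B, deposits 0.
Totals: Δreserves = −£201B, Δdeposits = −£184B.
Δrequired reserves = 6% × −£184B = −£11.04B.
Δexcess reserves = Δreserves − Δrequired = −£201B − (−£11.04B) = -£189.96 billion.

-£189.96 billion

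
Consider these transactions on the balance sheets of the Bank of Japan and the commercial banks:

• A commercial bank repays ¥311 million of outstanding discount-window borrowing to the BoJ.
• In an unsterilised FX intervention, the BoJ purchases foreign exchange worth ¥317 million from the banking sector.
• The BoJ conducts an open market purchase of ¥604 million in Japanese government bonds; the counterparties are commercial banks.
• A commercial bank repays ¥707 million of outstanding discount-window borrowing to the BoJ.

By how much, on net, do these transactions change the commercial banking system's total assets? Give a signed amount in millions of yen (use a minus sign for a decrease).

-¥1018 million

BoJ balance sheet:
  Assets:      Securities +¥604M, Loans to banks −¥1018M, Foreign assets +¥317M
  Liabilities: Bank reserves −¥97M
Commercial banking system:
  Assets:      Reserves at CB −¥97M, Securities −¥604M, Foreign assets −¥317M
  Liabilities: Borrowings from CB −¥1018M
Change in total bank assets = -¥1018 million.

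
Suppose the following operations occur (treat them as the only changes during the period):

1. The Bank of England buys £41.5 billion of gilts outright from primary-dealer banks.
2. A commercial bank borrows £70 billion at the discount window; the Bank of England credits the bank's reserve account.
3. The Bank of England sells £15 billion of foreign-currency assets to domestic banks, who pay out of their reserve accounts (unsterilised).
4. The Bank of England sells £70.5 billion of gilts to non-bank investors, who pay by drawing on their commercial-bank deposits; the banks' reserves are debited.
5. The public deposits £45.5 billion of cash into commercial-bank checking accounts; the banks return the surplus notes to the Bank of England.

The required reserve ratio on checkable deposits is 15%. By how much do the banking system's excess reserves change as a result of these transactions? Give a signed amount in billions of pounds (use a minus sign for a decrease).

+£75.25 billion

OMO purchase (from banks) £41.5 billion: reserves +£41.5B, deposits 0.
Discount-window loan £70 billion: reserves +£70B, deposits 0.
FX sale £15 billion: reserves −£15B, deposits 0.
Asset sale (to non-banks) £70.5 billion: reserves −£70.5B, deposits −£70.5B.
Currency deposit £45.5 billion: reserves +£45.5B, deposits +£45.5B.
Totals: Δreserves = +£71.5B, Δdeposits = −£25B.
Δrequired reserves = 15% × −£25B = −£3.75B.
Δexcess reserves = Δreserves − Δrequired = +£71.5B − (−£3.75B) = +£75.25 billion.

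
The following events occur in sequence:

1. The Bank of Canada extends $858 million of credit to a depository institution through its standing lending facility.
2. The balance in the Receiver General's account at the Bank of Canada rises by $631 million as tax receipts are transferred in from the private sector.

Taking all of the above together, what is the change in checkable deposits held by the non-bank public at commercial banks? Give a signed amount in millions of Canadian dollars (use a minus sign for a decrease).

Discount-window loan $858 million: the counterparty is a bank, so public deposits are unchanged → 0.
Government account inflow $631 million: non-bank counterparties' bank balances fall → −$631M.
Net: 0 − 631 = -$631 million.

-$631 million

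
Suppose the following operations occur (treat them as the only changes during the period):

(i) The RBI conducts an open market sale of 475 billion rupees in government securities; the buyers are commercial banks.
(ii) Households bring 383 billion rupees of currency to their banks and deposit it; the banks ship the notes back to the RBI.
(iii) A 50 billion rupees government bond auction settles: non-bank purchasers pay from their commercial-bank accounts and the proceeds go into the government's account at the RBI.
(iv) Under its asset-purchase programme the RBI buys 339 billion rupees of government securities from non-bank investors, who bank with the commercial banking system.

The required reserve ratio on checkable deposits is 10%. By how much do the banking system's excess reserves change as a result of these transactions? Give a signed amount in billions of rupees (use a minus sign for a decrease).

+129.8 billion

OMO sale (to banks) 475 billion rupees: reserves −475B, deposits 0.
Currency deposit 383 billion rupees: reserves +383B, deposits +383B.
Government account inflow 50 billion rupees: reserves −50B, deposits −50B.
Asset purchase (from non-banks) 339 billion rupees: reserves +339B, deposits +339B.
Totals: Δreserves = +197B, Δdeposits = +672B.
Δrequired reserves = 10% × +672B = +67.2B.
Δexcess reserves = Δreserves − Δrequired = +197B − (+67.2B) = +129.8 billion.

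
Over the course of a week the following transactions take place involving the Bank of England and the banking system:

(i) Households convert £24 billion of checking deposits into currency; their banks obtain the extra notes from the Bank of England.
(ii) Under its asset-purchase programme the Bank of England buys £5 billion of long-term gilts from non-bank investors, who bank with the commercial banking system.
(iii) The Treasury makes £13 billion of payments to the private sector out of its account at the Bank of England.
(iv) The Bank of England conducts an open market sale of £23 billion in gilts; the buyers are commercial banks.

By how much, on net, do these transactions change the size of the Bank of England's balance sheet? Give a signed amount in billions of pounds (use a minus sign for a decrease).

Bank of England balance sheet:
  Assets:      Securities −£18B
  Liabilities: Bank reserves −£29B, Currency in circulation +£24B, Government deposits −£13B
Commercial banking system:
  Assets:      Reserves at CB −£29B, Securities +£23B
  Liabilities: Checkable deposits −£6B
Change in total Bank of England assets = -£18 billion.

-£18 billion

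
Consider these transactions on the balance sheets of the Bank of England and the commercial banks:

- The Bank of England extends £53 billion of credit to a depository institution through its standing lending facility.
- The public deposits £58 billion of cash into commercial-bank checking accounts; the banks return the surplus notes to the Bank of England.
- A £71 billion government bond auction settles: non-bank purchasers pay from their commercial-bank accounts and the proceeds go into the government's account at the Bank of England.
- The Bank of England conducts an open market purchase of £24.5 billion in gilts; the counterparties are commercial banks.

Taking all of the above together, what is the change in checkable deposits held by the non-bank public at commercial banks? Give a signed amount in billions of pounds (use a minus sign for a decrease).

Discount-window loan £53 billion: the counterparty is a bank, so public deposits are unchanged → 0.
Currency deposit £58 billion: non-bank counterparties' bank balances rise → +£58B.
Government account inflow £71 billion: non-bank counterparties' bank balances fall → −£71B.
OMO purchase (from banks) £24.5 billion: the counterparty is a bank, so public deposits are unchanged → 0.
Net: 0 + 58 − 71 + 0 = -£13 billion.

-£13 billion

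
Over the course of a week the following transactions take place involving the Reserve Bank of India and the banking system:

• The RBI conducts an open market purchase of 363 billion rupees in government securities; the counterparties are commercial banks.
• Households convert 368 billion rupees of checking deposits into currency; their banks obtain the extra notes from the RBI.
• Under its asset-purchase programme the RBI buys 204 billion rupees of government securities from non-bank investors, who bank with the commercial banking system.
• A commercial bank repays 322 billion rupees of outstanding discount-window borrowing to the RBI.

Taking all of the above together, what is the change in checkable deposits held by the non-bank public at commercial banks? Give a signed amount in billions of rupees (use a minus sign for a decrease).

OMO purchase (from banks) 363 billion rupees: the counterparty is a bank, so public deposits are unchanged → 0.
Currency withdrawal 368 billion rupees: non-bank counterparties' bank balances fall → −368B.
Asset purchase (from non-banks) 204 billion rupees: non-bank counterparties' bank balances rise → +204B.
Discount-window repayment 322 billion rupees: the counterparty is a bank, so public deposits are unchanged → 0.
Net: 0 − 368 + 204 + 0 = -164 billion.

-164 billion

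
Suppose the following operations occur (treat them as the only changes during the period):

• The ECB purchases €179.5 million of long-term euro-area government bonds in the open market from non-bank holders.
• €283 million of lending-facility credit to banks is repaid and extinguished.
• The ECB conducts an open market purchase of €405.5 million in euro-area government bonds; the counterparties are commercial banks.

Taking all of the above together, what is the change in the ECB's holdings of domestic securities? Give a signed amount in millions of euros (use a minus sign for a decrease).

+€585 million

Asset purchase (from non-banks) €179.5 million: securities added to the ECB's portfolio → +€179.5M.
Discount-window repayment €283 million: the ECB's securities portfolio is untouched → 0.
OMO purchase (from banks) €405.5 million: securities added to the ECB's portfolio → +€405.5M.
Net: 179.5 + 0 + 405.5 = +€585 million.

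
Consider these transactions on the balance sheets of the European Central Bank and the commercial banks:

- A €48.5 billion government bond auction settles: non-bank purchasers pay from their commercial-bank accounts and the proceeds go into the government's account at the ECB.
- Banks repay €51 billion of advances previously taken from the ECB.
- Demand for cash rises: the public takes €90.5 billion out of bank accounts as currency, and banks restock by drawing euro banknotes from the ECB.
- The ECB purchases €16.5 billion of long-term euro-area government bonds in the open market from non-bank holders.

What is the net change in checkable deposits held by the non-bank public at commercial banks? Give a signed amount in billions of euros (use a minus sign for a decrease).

-€122.5 billion

ECB balance sheet:
  Assets:      Securities +€16.5B, Loans to banks −€51B
  Liabilities: Bank reserves −€173.5B, Currency in circulation +€90.5B, Government deposits +€48.5B
Commercial banking system:
  Assets:      Reserves at CB −€173.5B
  Liabilities: Checkable deposits −€122.5B, Borrowings from CB −€51B
So the change in checkable deposits held by the non-bank public at commercial banks is -€122.5 billion.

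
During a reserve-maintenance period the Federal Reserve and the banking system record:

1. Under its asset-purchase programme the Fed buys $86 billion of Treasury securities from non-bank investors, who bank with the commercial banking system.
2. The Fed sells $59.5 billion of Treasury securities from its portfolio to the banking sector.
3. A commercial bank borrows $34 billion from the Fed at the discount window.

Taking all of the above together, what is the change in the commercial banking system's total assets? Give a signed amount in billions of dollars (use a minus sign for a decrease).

Asset purchase (from non-banks) $86 billion: bank balance sheets expand → +$86B.
OMO sale (to banks) $59.5 billion: just an asset swap on bank balance sheets → 0.
Discount-window loan $34 billion: bank balance sheets expand → +$34B.
Net: 86 + 0 + 34 = +$120 billion.

+$120 billion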